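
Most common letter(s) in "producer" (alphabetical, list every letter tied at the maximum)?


Word: "producer"
Letter counts:
  'c': 1
  'd': 1
  'e': 1
  'o': 1
  'p': 1
  'r': 2
  'u': 1
Maximum count = 2
Most frequent = 'r' (2 times each)


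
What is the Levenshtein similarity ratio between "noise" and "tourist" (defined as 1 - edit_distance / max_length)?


Word 1: "noise" (length 5)
Word 2: "tourist" (length 7)
One optimal edit sequence:
  1. substitute 'n' -> 't'  (+1)
  2. keep 'o'
  3. insert 'u'  (+1)
  4. insert 'r'  (+1)
  5. keep 'i'
  6. keep 's'
  7. substitute 'e' -> 't'  (+1)
Edit distance = 4
Max length = max(5, 7) = 7
Similarity = 1 - 4/7
= 0.4286


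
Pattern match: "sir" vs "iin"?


Pattern of "sir": [0, 1, 2]
Pattern of "iin": [0, 0, 1]
Patterns do not match
Same pattern = No


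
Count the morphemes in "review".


Word: "review"
Morphemes: re- + view
Each morpheme carries meaning
= 2 morphemes


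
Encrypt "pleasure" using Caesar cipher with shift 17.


Word: "pleasure"
Shift: 17
Each letter → (letter + shift) mod 26:
  'p' (15) + 17 = 6 → 'g'
  'l' (11) + 17 = 2 → 'c'
  'e' (4) + 17 = 21 → 'v'
  'a' (0) + 17 = 17 → 'r'
  's' (18) + 17 = 9 → 'j'
  'u' (20) + 17 = 11 → 'l'
  'r' (17) + 17 = 8 → 'i'
  'e' (4) + 17 = 21 → 'v'
Result = "gcvrjliv"


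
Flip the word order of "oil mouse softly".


Original: "oil mouse softly"
Words (1..n): oil | mouse | softly
Reversed (n..1): softly | mouse | oil
Result = "softly mouse oil"


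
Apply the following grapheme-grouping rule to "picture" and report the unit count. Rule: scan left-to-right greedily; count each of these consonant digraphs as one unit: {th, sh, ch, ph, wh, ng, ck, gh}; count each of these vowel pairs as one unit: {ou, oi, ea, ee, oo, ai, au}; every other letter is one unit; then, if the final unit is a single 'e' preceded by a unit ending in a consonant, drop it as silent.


Word: "picture" (7 letters)
Left-to-right scan:
  1. 'p' (letter)
  2. 'i' (letter)
  3. 'c' (letter)
  4. 't' (letter)
  5. 'u' (letter)
  6. 'r' (letter)
  7. 'e' (letter)
Units from scan: 7
Final unit is 'e' after a consonant -> drop as silent (-1)
Sound units = 6 units


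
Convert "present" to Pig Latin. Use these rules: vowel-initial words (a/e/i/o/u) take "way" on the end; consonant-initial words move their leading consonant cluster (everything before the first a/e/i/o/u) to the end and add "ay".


Word: "present"
Starts with consonant(s) → move to end, add 'ay'
Consonant cluster: "pr"
Pig Latin = "esentpray"


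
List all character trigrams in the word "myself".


Word: "myself" (length 6)
Number of trigrams = 6 - 3 + 1 = 4
  Position 0: "mys"
  Position 1: "yse"
  Position 2: "sel"
  Position 3: "elf"
Trigrams = "mys", "yse", "sel", "elf"


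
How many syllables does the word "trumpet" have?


Word: "trumpet"
Syllable breakdown: trum / pet
Counting: 2 parts
= 2 syllables


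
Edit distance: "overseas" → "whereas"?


Word 1: "overseas" (length 8)
Word 2: "whereas" (length 7)
One optimal edit sequence (insert/delete/substitute each cost 1):
  1. substitute 'o' -> 'w'  (+1)
  2. substitute 'v' -> 'h'  (+1)
  3. keep 'e'
  4. keep 'r'
  5. delete 's'  (+1)
  6. keep 'e'
  7. keep 'a'
  8. keep 's'
Total edit operations: 3
Edit distance = 3


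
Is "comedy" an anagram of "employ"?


Word 1: "employ" → sorted: elmopy
Word 2: "comedy" → sorted: cdemoy
Same letters? elmopy != cdemoy
Anagram = No


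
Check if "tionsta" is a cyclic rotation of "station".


Word: "station", Candidate: "tionsta"
Method: check if candidate is substring of word+word
"stationstation" contains "tionsta"? Yes
Is rotation = Yes


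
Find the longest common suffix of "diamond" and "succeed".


Word 1: "diamond"
Word 2: "succeed"
Comparing from end:
  Pos -1: 'd' == 'd'
  Pos -2: 'n' != 'e' (stop)
LCS = "d" (length 1)


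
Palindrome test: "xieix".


Word: "xieix"
Reversed: "xieix"
Forward == Backward? xieix == xieix
Palindrome = Yes


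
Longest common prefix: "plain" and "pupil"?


Word 1: "plain"
Word 2: "pupil"
Comparing from start:
  Pos 0: 'p' == 'p'
  Pos 1: 'l' != 'u' (stop)
LCP = "p" (length 1)


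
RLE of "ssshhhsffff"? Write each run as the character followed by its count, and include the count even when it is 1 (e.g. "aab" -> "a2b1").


String: "ssshhhsffff"
Scanning for consecutive runs:
  's' x 3
  'h' x 3
  's' x 1
  'f' x 4
RLE = "s3h3s1f4"


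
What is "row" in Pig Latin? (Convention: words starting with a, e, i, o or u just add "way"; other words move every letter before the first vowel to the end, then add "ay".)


Word: "row"
Starts with consonant(s) → move to end, add 'ay'
Consonant cluster: "r"
Pig Latin = "owray"


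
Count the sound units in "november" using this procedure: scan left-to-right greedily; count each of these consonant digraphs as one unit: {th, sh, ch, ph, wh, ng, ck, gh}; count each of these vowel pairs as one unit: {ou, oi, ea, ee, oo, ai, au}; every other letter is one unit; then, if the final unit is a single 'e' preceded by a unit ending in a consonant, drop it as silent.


Word: "november" (8 letters)
Left-to-right scan:
  (1) 'n' (letter)
  (2) 'o' (letter)
  (3) 'v' (letter)
  (4) 'e' (letter)
  (5) 'm' (letter)
  (6) 'b' (letter)
  (7) 'e' (letter)
  (8) 'r' (letter)
Units from scan: 8
Sound units = 8 units


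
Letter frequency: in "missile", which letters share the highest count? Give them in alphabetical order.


Word: "missile"
Letter counts:
  'e': 1
  'i': 2
  'l': 1
  'm': 1
  's': 2
Maximum count = 2
Most frequent = 'i', 's' (2 times each)


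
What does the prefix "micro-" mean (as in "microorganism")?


Prefix: micro-
Example: microorganism = micro- + organism
Meaning = small


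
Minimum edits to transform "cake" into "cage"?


Word 1: "cake" (length 4)
Word 2: "cage" (length 4)
One optimal edit sequence (insert/delete/substitute each cost 1):
  1. keep 'c'
  2. keep 'a'
  3. substitute 'k' -> 'g'  (+1)
  4. keep 'e'
Total edit operations: 1
Edit distance = 1


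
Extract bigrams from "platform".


Word: "platform" (length 8)
Number of bigrams = 8 - 2 + 1 = 7
  Position 0: "pl"
  Position 1: "la"
  Position 2: "at"
  Position 3: "tf"
  Position 4: "fo"
  Position 5: "or"
  Position 6: "rm"
Bigrams = "pl", "la", "at", "tf", "fo", "or", "rm"


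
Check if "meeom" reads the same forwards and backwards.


Word: "meeom"
Reversed: "moeem"
Forward == Backward? meeom != moeem
Palindrome = No


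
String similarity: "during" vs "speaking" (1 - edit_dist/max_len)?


Word 1: "during" (length 6)
Word 2: "speaking" (length 8)
One optimal edit sequence:
  1. insert 's'  (+1)
  2. insert 'p'  (+1)
  3. substitute 'd' -> 'e'  (+1)
  4. substitute 'u' -> 'a'  (+1)
  5. substitute 'r' -> 'k'  (+1)
  6. keep 'i'
  7. keep 'n'
  8. keep 'g'
Edit distance = 5
Max length = max(6, 8) = 8
Similarity = 1 - 5/8
= 0.3750


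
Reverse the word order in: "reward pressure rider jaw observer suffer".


Original: "reward pressure rider jaw observer suffer"
Words (1..n): reward | pressure | rider | jaw | observer | suffer
Reversed (n..1): suffer | observer | jaw | rider | pressure | reward
Result = "suffer observer jaw rider pressure reward"


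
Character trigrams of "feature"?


Word: "feature" (length 7)
Number of trigrams = 7 - 3 + 1 = 5
  Position 0: "fea"
  Position 1: "eat"
  Position 2: "atu"
  Position 3: "tur"
  Position 4: "ure"
Trigrams = "fea", "eat", "atu", "tur", "ure"


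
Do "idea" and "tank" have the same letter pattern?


Pattern of "idea": [0, 1, 2, 3]
Pattern of "tank": [0, 1, 2, 3]
Patterns match
Same pattern = Yes


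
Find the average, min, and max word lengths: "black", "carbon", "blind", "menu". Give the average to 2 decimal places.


Lengths: "black"=5, "carbon"=6, "blind"=5, "menu"=4
Sum = 20, Count = 4
Average = 20/4 = 5.00
= avg=5.00, min=4, max=6


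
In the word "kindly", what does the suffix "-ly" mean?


Suffix: -ly
As in: kindly -> kind + -ly
Meaning = in a manner


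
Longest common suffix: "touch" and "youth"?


Word 1: "touch"
Word 2: "youth"
Comparing from end:
  Pos -1: 'h' == 'h'
  Pos -2: 'c' != 't' (stop)
LCS = "h" (length 1)


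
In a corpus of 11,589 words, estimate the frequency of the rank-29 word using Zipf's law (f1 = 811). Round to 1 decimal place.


Zipf's law: f(r) = f(1) / r
f(1) = 811
f(29) = 811 / 29
= 28.0 occurrences


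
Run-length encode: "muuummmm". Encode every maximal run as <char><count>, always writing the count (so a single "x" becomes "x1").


String: "muuummmm"
Scanning for consecutive runs:
  'm' x 1
  'u' x 3
  'm' x 4
RLE = "m1u3m4"


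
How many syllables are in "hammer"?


Word: "hammer"
Syllable breakdown: ham / mer
Counting: 2 parts
= 2 syllables


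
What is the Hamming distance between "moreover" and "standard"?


Comparing character by character (same length = 8):
  Pos 0: 'm' vs 's' !=
  Pos 1: 'o' vs 't' !=
  Pos 2: 'r' vs 'a' !=
  Pos 3: 'e' vs 'n' !=
  Pos 4: 'o' vs 'd' !=
  Pos 5: 'v' vs 'a' !=
  Pos 6: 'e' vs 'r' !=
  Pos 7: 'r' vs 'd' !=
Hamming distance = 8


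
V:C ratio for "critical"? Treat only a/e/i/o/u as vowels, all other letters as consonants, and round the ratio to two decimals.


Word: "critical"
Vowels (a,e,i,o,u): 3
Consonants: 5
Ratio = 3/5
= 0.60


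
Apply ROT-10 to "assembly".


Word: "assembly"
Shift: 10
Each letter → (letter + shift) mod 26:
  'a' (0) + 10 = 10 → 'k'
  's' (18) + 10 = 2 → 'c'
  's' (18) + 10 = 2 → 'c'
  'e' (4) + 10 = 14 → 'o'
  'm' (12) + 10 = 22 → 'w'
  'b' (1) + 10 = 11 → 'l'
  'l' (11) + 10 = 21 → 'v'
  'y' (24) + 10 = 8 → 'i'
Result = "kccowlvi"


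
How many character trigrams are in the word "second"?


Word: "second" (length 6)
Number of 3-grams = length - 3 + 1 = 6 - 3 + 1
= 4


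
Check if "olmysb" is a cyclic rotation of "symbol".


Word: "symbol", Candidate: "olmysb"
Method: check if candidate is substring of word+word
"symbolsymbol" contains "olmysb"? No
Is rotation = No


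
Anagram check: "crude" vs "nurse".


Word 1: "crude" → sorted: cderu
Word 2: "nurse" → sorted: enrsu
Same letters? cderu != enrsu
Anagram = No


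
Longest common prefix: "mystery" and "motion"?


Word 1: "mystery"
Word 2: "motion"
Comparing from start:
  Pos 0: 'm' == 'm'
  Pos 1: 'y' != 'o' (stop)
LCP = "m" (length 1)


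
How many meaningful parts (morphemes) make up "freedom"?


Word: "freedom"
Morphemes: free / -dom
Each morpheme carries meaning
= 2 morphemes


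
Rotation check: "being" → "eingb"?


Word: "being", Candidate: "eingb"
Method: check if candidate is substring of word+word
"beingbeing" contains "eingb"? Yes
Is rotation = Yes


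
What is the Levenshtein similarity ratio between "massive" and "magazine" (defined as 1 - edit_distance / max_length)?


Word 1: "massive" (length 7)
Word 2: "magazine" (length 8)
One optimal edit sequence:
  1. keep 'm'
  2. keep 'a'
  3. insert 'g'  (+1)
  4. substitute 's' -> 'a'  (+1)
  5. substitute 's' -> 'z'  (+1)
  6. keep 'i'
  7. substitute 'v' -> 'n'  (+1)
  8. keep 'e'
Edit distance = 4
Max length = max(7, 8) = 8
Similarity = 1 - 4/8
= 0.5000


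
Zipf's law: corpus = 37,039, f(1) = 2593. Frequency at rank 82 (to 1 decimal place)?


Zipf's law: f(r) = f(1) / r
f(1) = 2593
f(82) = 2593 / 82
= 31.6 occurrences


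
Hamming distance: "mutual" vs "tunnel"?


Comparing character by character (same length = 6):
  Pos 0: 'm' vs 't' !=
  Pos 1: 'u' vs 'u' =
  Pos 2: 't' vs 'n' !=
  Pos 3: 'u' vs 'n' !=
  Pos 4: 'a' vs 'e' !=
  Pos 5: 'l' vs 'l' =
Hamming distance = 4


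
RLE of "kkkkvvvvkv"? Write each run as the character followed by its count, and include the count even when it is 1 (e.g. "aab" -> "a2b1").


String: "kkkkvvvvkv"
Scanning for consecutive runs:
  'k' x 4
  'v' x 4
  'k' x 1
  'v' x 1
RLE = "k4v4k1v1"


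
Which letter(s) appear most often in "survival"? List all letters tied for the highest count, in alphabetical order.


Word: "survival"
Letter counts:
  'a': 1
  'i': 1
  'l': 1
  'r': 1
  's': 1
  'u': 1
  'v': 2
Maximum count = 2
Most frequent = 'v' (2 times each)


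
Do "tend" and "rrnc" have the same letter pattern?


Pattern of "tend": [0, 1, 2, 3]
Pattern of "rrnc": [0, 0, 1, 2]
Patterns do not match
Same pattern = No


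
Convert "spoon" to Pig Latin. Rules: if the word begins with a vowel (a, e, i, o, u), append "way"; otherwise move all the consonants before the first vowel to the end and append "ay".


Word: "spoon"
Starts with consonant(s) → move to end, add 'ay'
Consonant cluster: "sp"
Pig Latin = "oonspay"


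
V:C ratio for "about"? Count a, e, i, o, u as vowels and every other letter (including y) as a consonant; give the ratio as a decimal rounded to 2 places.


Word: "about"
Vowels (a,e,i,o,u): 3
Consonants: 2
Ratio = 3/2
= 1.50


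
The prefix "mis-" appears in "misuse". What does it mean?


Prefix: mis-
As in: misuse -> mis- + use
Meaning = wrongly


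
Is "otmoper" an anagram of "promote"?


Word 1: "promote" → sorted: emooprt
Word 2: "otmoper" → sorted: emooprt
Same letters? emooprt == emooprt
Anagram = Yes


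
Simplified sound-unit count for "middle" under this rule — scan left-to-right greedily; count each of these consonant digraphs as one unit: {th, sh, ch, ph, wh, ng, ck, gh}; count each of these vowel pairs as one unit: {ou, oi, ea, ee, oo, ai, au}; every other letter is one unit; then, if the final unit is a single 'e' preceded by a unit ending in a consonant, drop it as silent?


Word: "middle" (6 letters)
Left-to-right scan:
  1. 'm' (letter)
  2. 'i' (letter)
  3. 'd' (letter)
  4. 'd' (letter)
  5. 'l' (letter)
  6. 'e' (letter)
Units from scan: 6
Final unit is 'e' after a consonant -> drop as silent (-1)
Sound units = 5 units


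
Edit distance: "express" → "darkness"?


Word 1: "express" (length 7)
Word 2: "darkness" (length 8)
One optimal edit sequence (insert/delete/substitute each cost 1):
  1. insert 'd'  (+1)
  2. substitute 'e' -> 'a'  (+1)
  3. substitute 'x' -> 'r'  (+1)
  4. substitute 'p' -> 'k'  (+1)
  5. substitute 'r' -> 'n'  (+1)
  6. keep 'e'
  7. keep 's'
  8. keep 's'
Total edit operations: 5
Edit distance = 5


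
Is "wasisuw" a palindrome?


Word: "wasisuw"
Reversed: "wusisaw"
Forward == Backward? wasisuw != wusisaw
Palindrome = No


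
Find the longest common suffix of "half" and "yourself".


Word 1: "half"
Word 2: "yourself"
Comparing from end:
  Pos -1: 'f' == 'f'
  Pos -2: 'l' == 'l'
  Pos -3: 'a' != 'e' (stop)
LCS = "lf" (length 2)


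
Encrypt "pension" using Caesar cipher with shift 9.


Word: "pension"
Shift: 9
Each letter → (letter + shift) mod 26:
  'p' (15) + 9 = 24 → 'y'
  'e' (4) + 9 = 13 → 'n'
  'n' (13) + 9 = 22 → 'w'
  's' (18) + 9 = 1 → 'b'
  'i' (8) + 9 = 17 → 'r'
  'o' (14) + 9 = 23 → 'x'
  'n' (13) + 9 = 22 → 'w'
Result = "ynwbrxw"


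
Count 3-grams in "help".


Word: "help" (length 4)
Number of 3-grams = length - 3 + 1 = 4 - 3 + 1
= 2


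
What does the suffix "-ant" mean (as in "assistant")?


Suffix: -ant
As in: assistant -> assist + -ant
Meaning = one who / that which


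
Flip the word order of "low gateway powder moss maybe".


Original: "low gateway powder moss maybe"
Words (1..n): low | gateway | powder | moss | maybe
Reversed (n..1): maybe | moss | powder | gateway | low
Result = "maybe moss powder gateway low"


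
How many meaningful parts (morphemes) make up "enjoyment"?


Word: "enjoyment"
Morphemes: en- / joy / -ment
Each morpheme carries meaning
= 3 morphemes


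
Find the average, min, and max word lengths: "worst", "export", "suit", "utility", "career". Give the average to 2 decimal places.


Lengths: "worst"=5, "export"=6, "suit"=4, "utility"=7, "career"=6
Sum = 28, Count = 5
Average = 28/5 = 5.60
= avg=5.60, min=4, max=7


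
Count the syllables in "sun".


Word: "sun"
Syllable breakdown: sun
Counting: 1 part
= 1 syllable


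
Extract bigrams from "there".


Word: "there" (length 5)
Number of bigrams = 5 - 2 + 1 = 4
  Position 0: "th"
  Position 1: "he"
  Position 2: "er"
  Position 3: "re"
Bigrams = "th", "he", "er", "re"


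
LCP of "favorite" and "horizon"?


Word 1: "favorite"
Word 2: "horizon"
Comparing from start:
  Pos 0: 'f' != 'h' (stop)
LCP = "" (length 0)


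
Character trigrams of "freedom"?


Word: "freedom" (length 7)
Number of trigrams = 7 - 3 + 1 = 5
  Position 0: "fre"
  Position 1: "ree"
  Position 2: "eed"
  Position 3: "edo"
  Position 4: "dom"
Trigrams = "fre", "ree", "eed", "edo", "dom"


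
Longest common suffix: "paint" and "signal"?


Word 1: "paint"
Word 2: "signal"
Comparing from end:
  Pos -1: 't' != 'l' (stop)
LCS = "" (length 0)


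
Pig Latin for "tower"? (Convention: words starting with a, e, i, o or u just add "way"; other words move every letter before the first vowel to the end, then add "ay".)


Word: "tower"
Starts with consonant(s) → move to end, add 'ay'
Consonant cluster: "t"
Pig Latin = "owertay"


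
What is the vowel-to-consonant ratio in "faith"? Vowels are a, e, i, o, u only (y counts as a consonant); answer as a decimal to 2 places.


Word: "faith"
Vowels (a,e,i,o,u): 2
Consonants: 3
Ratio = 2/3
= 0.67


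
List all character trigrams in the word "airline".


Word: "airline" (length 7)
Number of trigrams = 7 - 3 + 1 = 5
  Position 0: "air"
  Position 1: "irl"
  Position 2: "rli"
  Position 3: "lin"
  Position 4: "ine"
Trigrams = "air", "irl", "rli", "lin", "ine"


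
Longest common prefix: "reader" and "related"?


Word 1: "reader"
Word 2: "related"
Comparing from start:
  Pos 0: 'r' == 'r'
  Pos 1: 'e' == 'e'
  Pos 2: 'a' != 'l' (stop)
LCP = "re" (length 2)


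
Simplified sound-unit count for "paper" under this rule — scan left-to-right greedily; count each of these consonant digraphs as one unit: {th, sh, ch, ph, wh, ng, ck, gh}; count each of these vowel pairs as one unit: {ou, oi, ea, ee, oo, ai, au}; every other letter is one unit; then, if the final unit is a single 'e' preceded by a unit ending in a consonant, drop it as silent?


Word: "paper" (5 letters)
Left-to-right scan:
  1. 'p' (letter)
  2. 'a' (letter)
  3. 'p' (letter)
  4. 'e' (letter)
  5. 'r' (letter)
Units from scan: 5
Sound units = 5 units


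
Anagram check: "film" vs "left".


Word 1: "film" → sorted: film
Word 2: "left" → sorted: eflt
Same letters? film != eflt
Anagram = No


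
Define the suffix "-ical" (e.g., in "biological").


Suffix: -ical
Example: biological (biology + -ical, with a spelling change)
Meaning = relating to


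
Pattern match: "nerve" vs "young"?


Pattern of "nerve": [0, 1, 2, 3, 1]
Pattern of "young": [0, 1, 2, 3, 4]
Patterns do not match
Same pattern = No


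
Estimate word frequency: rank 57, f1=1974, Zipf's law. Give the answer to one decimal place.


Zipf's law: f(r) = f(1) / r
f(1) = 1974
f(57) = 1974 / 57
= 34.6 occurrences


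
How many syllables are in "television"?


Word: "television"
Syllable breakdown: tel · e · vi · sion
Counting: 4 parts
= 4 syllables


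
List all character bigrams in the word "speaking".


Word: "speaking" (length 8)
Number of bigrams = 8 - 2 + 1 = 7
  Position 0: "sp"
  Position 1: "pe"
  Position 2: "ea"
  Position 3: "ak"
  Position 4: "ki"
  Position 5: "in"
  Position 6: "ng"
Bigrams = "sp", "pe", "ea", "ak", "ki", "in", "ng"


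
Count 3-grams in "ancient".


Word: "ancient" (length 7)
Number of 3-grams = length - 3 + 1 = 7 - 3 + 1
= 5


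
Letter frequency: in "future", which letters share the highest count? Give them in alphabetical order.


Word: "future"
Letter counts:
  'e': 1
  'f': 1
  'r': 1
  't': 1
  'u': 2
Maximum count = 2
Most frequent = 'u' (2 times each)


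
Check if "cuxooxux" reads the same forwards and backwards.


Word: "cuxooxux"
Reversed: "xuxooxuc"
Forward == Backward? cuxooxux != xuxooxuc
Palindrome = No


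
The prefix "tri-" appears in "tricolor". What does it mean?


Prefix: tri-
Example: tricolor (tri- + color)
Meaning = three


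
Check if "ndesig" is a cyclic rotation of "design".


Word: "design", Candidate: "ndesig"
Method: check if candidate is substring of word+word
"designdesign" contains "ndesig"? Yes
Is rotation = Yes


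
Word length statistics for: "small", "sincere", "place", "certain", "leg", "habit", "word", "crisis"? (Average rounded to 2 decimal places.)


Lengths: "small"=5, "sincere"=7, "place"=5, "certain"=7, "leg"=3, "habit"=5, "word"=4, "crisis"=6
Sum = 42, Count = 8
Average = 42/8 = 5.25
= avg=5.25, min=3, max=7


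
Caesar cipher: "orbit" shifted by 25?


Word: "orbit"
Shift: 25
Each letter → (letter + shift) mod 26:
  'o' (14) + 25 = 13 → 'n'
  'r' (17) + 25 = 16 → 'q'
  'b' (1) + 25 = 0 → 'a'
  'i' (8) + 25 = 7 → 'h'
  't' (19) + 25 = 18 → 's'
Result = "nqahs"


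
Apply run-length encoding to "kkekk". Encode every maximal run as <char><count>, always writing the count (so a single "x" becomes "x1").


String: "kkekk"
Scanning for consecutive runs:
  'k' x 2
  'e' x 1
  'k' x 2
RLE = "k2e1k2"


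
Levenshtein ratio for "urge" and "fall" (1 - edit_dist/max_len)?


Word 1: "urge" (length 4)
Word 2: "fall" (length 4)
One optimal edit sequence:
  1. substitute 'u' -> 'f'  (+1)
  2. substitute 'r' -> 'a'  (+1)
  3. substitute 'g' -> 'l'  (+1)
  4. substitute 'e' -> 'l'  (+1)
Edit distance = 4
Max length = max(4, 4) = 4
Similarity = 1 - 4/4
= 0.0000


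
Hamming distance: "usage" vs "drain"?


Comparing character by character (same length = 5):
  Pos 0: 'u' vs 'd' !=
  Pos 1: 's' vs 'r' !=
  Pos 2: 'a' vs 'a' =
  Pos 3: 'g' vs 'i' !=
  Pos 4: 'e' vs 'n' !=
Hamming distance = 4


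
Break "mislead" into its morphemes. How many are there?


Word: "mislead"
Morphemes: mis- / lead
Each morpheme carries meaning
= 2 morphemes


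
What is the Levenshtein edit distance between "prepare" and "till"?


Word 1: "prepare" (length 7)
Word 2: "till" (length 4)
One optimal edit sequence (insert/delete/substitute each cost 1):
  1. delete 'p'  (+1)
  2. delete 'r'  (+1)
  3. delete 'e'  (+1)
  4. substitute 'p' -> 't'  (+1)
  5. substitute 'a' -> 'i'  (+1)
  6. substitute 'r' -> 'l'  (+1)
  7. substitute 'e' -> 'l'  (+1)
Total edit operations: 7
Edit distance = 7


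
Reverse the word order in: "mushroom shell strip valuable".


Original: "mushroom shell strip valuable"
Words (1..n): mushroom | shell | strip | valuable
Reversed (n..1): valuable | strip | shell | mushroom
Result = "valuable strip shell mushroom"


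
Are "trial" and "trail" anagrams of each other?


Word 1: "trial" → sorted: ailrt
Word 2: "trail" → sorted: ailrt
Same letters? ailrt == ailrt
Anagram = Yes


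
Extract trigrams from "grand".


Word: "grand" (length 5)
Number of trigrams = 5 - 3 + 1 = 3
  Position 0: "gra"
  Position 1: "ran"
  Position 2: "and"
Trigrams = "gra", "ran", "and"


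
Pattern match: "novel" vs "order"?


Pattern of "novel": [0, 1, 2, 3, 4]
Pattern of "order": [0, 1, 2, 3, 1]
Patterns do not match
Same pattern = No


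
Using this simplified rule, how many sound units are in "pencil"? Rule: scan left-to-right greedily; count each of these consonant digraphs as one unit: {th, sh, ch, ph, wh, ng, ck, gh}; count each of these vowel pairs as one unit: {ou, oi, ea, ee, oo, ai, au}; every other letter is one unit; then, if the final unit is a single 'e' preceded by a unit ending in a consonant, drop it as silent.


Word: "pencil" (6 letters)
Left-to-right scan:
  1. 'p' (letter)
  2. 'e' (letter)
  3. 'n' (letter)
  4. 'c' (letter)
  5. 'i' (letter)
  6. 'l' (letter)
Units from scan: 6
Sound units = 6 units


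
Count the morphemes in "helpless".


Word: "helpless"
Morphemes: help / -less
Each morpheme carries meaning
= 2 morphemes


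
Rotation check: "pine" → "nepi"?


Word: "pine", Candidate: "nepi"
Method: check if candidate is substring of word+word
"pinepine" contains "nepi"? Yes
Is rotation = Yes


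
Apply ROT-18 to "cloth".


Word: "cloth"
Shift: 18
Each letter → (letter + shift) mod 26:
  'c' (2) + 18 = 20 → 'u'
  'l' (11) + 18 = 3 → 'd'
  'o' (14) + 18 = 6 → 'g'
  't' (19) + 18 = 11 → 'l'
  'h' (7) + 18 = 25 → 'z'
Result = "udglz"


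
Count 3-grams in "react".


Word: "react" (length 5)
Number of 3-grams = length - 3 + 1 = 5 - 3 + 1
= 3


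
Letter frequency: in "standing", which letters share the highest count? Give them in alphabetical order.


Word: "standing"
Letter counts:
  'a': 1
  'd': 1
  'g': 1
  'i': 1
  'n': 2
  's': 1
  't': 1
Maximum count = 2
Most frequent = 'n' (2 times each)


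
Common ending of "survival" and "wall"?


Word 1: "survival"
Word 2: "wall"
Comparing from end:
  Pos -1: 'l' == 'l'
  Pos -2: 'a' != 'l' (stop)
LCS = "l" (length 1)


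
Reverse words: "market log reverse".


Original: "market log reverse"
Words (1..n): market | log | reverse
Reversed (n..1): reverse | log | market
Result = "reverse log market"


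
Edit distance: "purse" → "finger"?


Word 1: "purse" (length 5)
Word 2: "finger" (length 6)
One optimal edit sequence (insert/delete/substitute each cost 1):
  1. substitute 'p' -> 'f'  (+1)
  2. substitute 'u' -> 'i'  (+1)
  3. substitute 'r' -> 'n'  (+1)
  4. substitute 's' -> 'g'  (+1)
  5. keep 'e'
  6. insert 'r'  (+1)
Total edit operations: 5
Edit distance = 5


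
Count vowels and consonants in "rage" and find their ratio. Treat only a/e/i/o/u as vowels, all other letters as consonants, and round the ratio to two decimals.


Word: "rage"
Vowels (a,e,i,o,u): 2
Consonants: 2
Ratio = 2/2
= 1.00


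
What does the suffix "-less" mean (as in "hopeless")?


Suffix: -less
Example: hopeless (hope + -less)
Meaning = without


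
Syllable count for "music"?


Word: "music"
Syllable breakdown: mu-sic
Counting: 2 parts
= 2 syllables


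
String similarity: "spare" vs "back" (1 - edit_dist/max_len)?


Word 1: "spare" (length 5)
Word 2: "back" (length 4)
One optimal edit sequence:
  1. delete 's'  (+1)
  2. substitute 'p' -> 'b'  (+1)
  3. keep 'a'
  4. substitute 'r' -> 'c'  (+1)
  5. substitute 'e' -> 'k'  (+1)
Edit distance = 4
Max length = max(5, 4) = 5
Similarity = 1 - 4/5
= 0.2000


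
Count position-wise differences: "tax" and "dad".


Comparing character by character (same length = 3):
  Pos 0: 't' vs 'd' !=
  Pos 1: 'a' vs 'a' =
  Pos 2: 'x' vs 'd' !=
Hamming distance = 2


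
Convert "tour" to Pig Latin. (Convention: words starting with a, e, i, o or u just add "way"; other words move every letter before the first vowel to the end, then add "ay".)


Word: "tour"
Starts with consonant(s) → move to end, add 'ay'
Consonant cluster: "t"
Pig Latin = "ourtay"


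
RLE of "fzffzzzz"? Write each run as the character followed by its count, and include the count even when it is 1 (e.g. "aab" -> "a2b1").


String: "fzffzzzz"
Scanning for consecutive runs:
  'f' x 1
  'z' x 1
  'f' x 2
  'z' x 4
RLE = "f1z1f2z4"


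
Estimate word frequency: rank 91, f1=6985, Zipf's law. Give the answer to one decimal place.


Zipf's law: f(r) = f(1) / r
f(1) = 6985
f(91) = 6985 / 91
= 76.8 occurrences


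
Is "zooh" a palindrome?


Word: "zooh"
Reversed: "hooz"
Forward == Backward? zooh != hooz
Palindrome = No


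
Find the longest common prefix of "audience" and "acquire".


Word 1: "audience"
Word 2: "acquire"
Comparing from start:
  Pos 0: 'a' == 'a'
  Pos 1: 'u' != 'c' (stop)
LCP = "a" (length 1)


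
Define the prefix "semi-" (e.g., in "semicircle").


Prefix: semi-
Example: semicircle (semi- + circle)
Meaning = half


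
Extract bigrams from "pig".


Word: "pig" (length 3)
Number of bigrams = 3 - 2 + 1 = 2
  Position 0: "pi"
  Position 1: "ig"
Bigrams = "pi", "ig"


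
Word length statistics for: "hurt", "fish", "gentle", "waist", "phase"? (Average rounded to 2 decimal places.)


Lengths: "hurt"=4, "fish"=4, "gentle"=6, "waist"=5, "phase"=5
Sum = 24, Count = 5
Average = 24/5 = 4.80
= avg=4.80, min=4, max=6


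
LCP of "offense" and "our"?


Word 1: "offense"
Word 2: "our"
Comparing from start:
  Pos 0: 'o' == 'o'
  Pos 1: 'f' != 'u' (stop)
LCP = "o" (length 1)


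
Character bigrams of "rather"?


Word: "rather" (length 6)
Number of bigrams = 6 - 2 + 1 = 5
  Position 0: "ra"
  Position 1: "at"
  Position 2: "th"
  Position 3: "he"
  Position 4: "er"
Bigrams = "ra", "at", "th", "he", "er"


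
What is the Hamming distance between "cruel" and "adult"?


Comparing character by character (same length = 5):
  Pos 0: 'c' vs 'a' !=
  Pos 1: 'r' vs 'd' !=
  Pos 2: 'u' vs 'u' =
  Pos 3: 'e' vs 'l' !=
  Pos 4: 'l' vs 't' !=
Hamming distance = 4


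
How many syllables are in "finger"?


Word: "finger"
Syllable breakdown: fin · ger
Counting: 2 parts
= 2 syllables


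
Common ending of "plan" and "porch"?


Word 1: "plan"
Word 2: "porch"
Comparing from end:
  Pos -1: 'n' != 'h' (stop)
LCS = "" (length 0)


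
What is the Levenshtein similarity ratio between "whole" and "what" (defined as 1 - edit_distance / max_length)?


Word 1: "whole" (length 5)
Word 2: "what" (length 4)
One optimal edit sequence:
  1. keep 'w'
  2. keep 'h'
  3. delete 'o'  (+1)
  4. substitute 'l' -> 'a'  (+1)
  5. substitute 'e' -> 't'  (+1)
Edit distance = 3
Max length = max(5, 4) = 5
Similarity = 1 - 3/5
= 0.4000


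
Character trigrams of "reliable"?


Word: "reliable" (length 8)
Number of trigrams = 8 - 3 + 1 = 6
  Position 0: "rel"
  Position 1: "eli"
  Position 2: "lia"
  Position 3: "iab"
  Position 4: "abl"
  Position 5: "ble"
Trigrams = "rel", "eli", "lia", "iab", "abl", "ble"


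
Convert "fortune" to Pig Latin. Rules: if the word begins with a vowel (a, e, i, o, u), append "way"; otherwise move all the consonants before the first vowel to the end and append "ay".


Word: "fortune"
Starts with consonant(s) → move to end, add 'ay'
Consonant cluster: "f"
Pig Latin = "ortunefay"


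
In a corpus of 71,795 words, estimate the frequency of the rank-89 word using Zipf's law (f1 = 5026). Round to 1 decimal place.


Zipf's law: f(r) = f(1) / r
f(1) = 5026
f(89) = 5026 / 89
= 56.5 occurrences


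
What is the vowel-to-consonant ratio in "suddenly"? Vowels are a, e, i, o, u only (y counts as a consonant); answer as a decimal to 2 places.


Word: "suddenly"
Vowels (a,e,i,o,u): 2
Consonants: 6
Ratio = 2/6
= 0.33


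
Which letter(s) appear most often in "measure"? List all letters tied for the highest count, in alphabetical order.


Word: "measure"
Letter counts:
  'a': 1
  'e': 2
  'm': 1
  'r': 1
  's': 1
  'u': 1
Maximum count = 2
Most frequent = 'e' (2 times each)


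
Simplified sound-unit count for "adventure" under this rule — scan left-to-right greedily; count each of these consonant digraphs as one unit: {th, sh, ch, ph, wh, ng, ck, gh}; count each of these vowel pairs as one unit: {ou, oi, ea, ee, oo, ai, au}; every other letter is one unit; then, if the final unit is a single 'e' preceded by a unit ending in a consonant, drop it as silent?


Word: "adventure" (9 letters)
Left-to-right scan:
  [1] 'a' (letter)
  [2] 'd' (letter)
  [3] 'v' (letter)
  [4] 'e' (letter)
  [5] 'n' (letter)
  [6] 't' (letter)
  [7] 'u' (letter)
  [8] 'r' (letter)
  [9] 'e' (letter)
Units from scan: 9
Final unit is 'e' after a consonant -> drop as silent (-1)
Sound units = 8 units


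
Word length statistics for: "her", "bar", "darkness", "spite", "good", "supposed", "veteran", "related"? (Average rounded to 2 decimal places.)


Lengths: "her"=3, "bar"=3, "darkness"=8, "spite"=5, "good"=4, "supposed"=8, "veteran"=7, "related"=7
Sum = 45, Count = 8
Average = 45/8 = 5.63
= avg=5.63, min=3, max=8


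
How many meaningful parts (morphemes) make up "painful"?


Word: "painful"
Morphemes: pain | -ful
Each morpheme carries meaning
= 2 morphemes


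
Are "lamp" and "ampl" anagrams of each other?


Word 1: "lamp" → sorted: almp
Word 2: "ampl" → sorted: almp
Same letters? almp == almp
Anagram = Yes


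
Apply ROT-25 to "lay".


Word: "lay"
Shift: 25
Each letter → (letter + shift) mod 26:
  'l' (11) + 25 = 10 → 'k'
  'a' (0) + 25 = 25 → 'z'
  'y' (24) + 25 = 23 → 'x'
Result = "kzx"


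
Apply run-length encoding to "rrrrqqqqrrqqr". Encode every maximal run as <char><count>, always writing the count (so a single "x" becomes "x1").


String: "rrrrqqqqrrqqr"
Scanning for consecutive runs:
  'r' x 4
  'q' x 4
  'r' x 2
  'q' x 2
  'r' x 1
RLE = "r4q4r2q2r1"


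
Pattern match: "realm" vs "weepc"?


Pattern of "realm": [0, 1, 2, 3, 4]
Pattern of "weepc": [0, 1, 1, 2, 3]
Patterns do not match
Same pattern = No


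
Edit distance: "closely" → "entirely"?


Word 1: "closely" (length 7)
Word 2: "entirely" (length 8)
One optimal edit sequence (insert/delete/substitute each cost 1):
  1. insert 'e'  (+1)
  2. substitute 'c' -> 'n'  (+1)
  3. substitute 'l' -> 't'  (+1)
  4. substitute 'o' -> 'i'  (+1)
  5. substitute 's' -> 'r'  (+1)
  6. keep 'e'
  7. keep 'l'
  8. keep 'y'
Total edit operations: 5
Edit distance = 5


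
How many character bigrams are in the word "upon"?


Word: "upon" (length 4)
Number of 2-grams = length - 2 + 1 = 4 - 2 + 1
= 3


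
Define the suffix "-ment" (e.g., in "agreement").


Suffix: -ment
Example: agreement = agree + -ment
Meaning = result of action


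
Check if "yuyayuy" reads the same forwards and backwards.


Word: "yuyayuy"
Reversed: "yuyayuy"
Forward == Backward? yuyayuy == yuyayuy
Palindrome = Yes


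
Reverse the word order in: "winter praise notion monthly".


Original: "winter praise notion monthly"
Words (1..n): winter | praise | notion | monthly
Reversed (n..1): monthly | notion | praise | winter
Result = "monthly notion praise winter"


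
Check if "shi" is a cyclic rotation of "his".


Word: "his", Candidate: "shi"
Method: check if candidate is substring of word+word
"hishis" contains "shi"? Yes
Is rotation = Yes


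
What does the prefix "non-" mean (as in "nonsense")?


Prefix: non-
As in: nonsense -> non- + sense
Meaning = not


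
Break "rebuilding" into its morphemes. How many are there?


Word: "rebuilding"
Morphemes: re- | build | -ing
Each morpheme carries meaning
= 3 morphemes


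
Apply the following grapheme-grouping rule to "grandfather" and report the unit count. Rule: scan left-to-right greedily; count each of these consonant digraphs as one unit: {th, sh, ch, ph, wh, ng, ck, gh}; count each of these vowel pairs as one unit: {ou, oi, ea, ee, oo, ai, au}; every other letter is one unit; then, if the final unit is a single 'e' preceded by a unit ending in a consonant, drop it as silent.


Word: "grandfather" (11 letters)
Left-to-right scan:
  1. 'g' (letter)
  2. 'r' (letter)
  3. 'a' (letter)
  4. 'n' (letter)
  5. 'd' (letter)
  6. 'f' (letter)
  7. 'a' (letter)
  8. 'th' (digraph)
  9. 'e' (letter)
  10. 'r' (letter)
Units from scan: 10
Sound units = 10 units


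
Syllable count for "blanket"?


Word: "blanket"
Syllable breakdown: blan-ket
Counting: 2 parts
= 2 syllables


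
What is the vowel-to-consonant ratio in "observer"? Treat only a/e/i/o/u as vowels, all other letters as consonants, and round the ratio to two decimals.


Word: "observer"
Vowels (a,e,i,o,u): 3
Consonants: 5
Ratio = 3/5
= 0.60


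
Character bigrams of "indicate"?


Word: "indicate" (length 8)
Number of bigrams = 8 - 2 + 1 = 7
  Position 0: "in"
  Position 1: "nd"
  Position 2: "di"
  Position 3: "ic"
  Position 4: "ca"
  Position 5: "at"
  Position 6: "te"
Bigrams = "in", "nd", "di", "ic", "ca", "at", "te"


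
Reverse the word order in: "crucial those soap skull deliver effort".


Original: "crucial those soap skull deliver effort"
Words (1..n): crucial | those | soap | skull | deliver | effort
Reversed (n..1): effort | deliver | skull | soap | those | crucial
Result = "effort deliver skull soap those crucial"


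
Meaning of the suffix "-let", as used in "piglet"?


Suffix: -let
Example: piglet (pig + -let)
Meaning = small


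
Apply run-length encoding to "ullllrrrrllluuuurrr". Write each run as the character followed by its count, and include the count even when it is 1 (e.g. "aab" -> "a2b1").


String: "ullllrrrrllluuuurrr"
Scanning for consecutive runs:
  'u' x 1
  'l' x 4
  'r' x 4
  'l' x 3
  'u' x 4
  'r' x 3
RLE = "u1l4r4l3u4r3"


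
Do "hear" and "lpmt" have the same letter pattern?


Pattern of "hear": [0, 1, 2, 3]
Pattern of "lpmt": [0, 1, 2, 3]
Patterns match
Same pattern = Yes


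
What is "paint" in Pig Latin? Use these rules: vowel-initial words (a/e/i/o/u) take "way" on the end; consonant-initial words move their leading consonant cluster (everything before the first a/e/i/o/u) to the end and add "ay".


Word: "paint"
Starts with consonant(s) → move to end, add 'ay'
Consonant cluster: "p"
Pig Latin = "aintpay"


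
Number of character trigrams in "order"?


Word: "order" (length 5)
Number of 3-grams = length - 3 + 1 = 5 - 3 + 1
= 3


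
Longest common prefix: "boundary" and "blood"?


Word 1: "boundary"
Word 2: "blood"
Comparing from start:
  Pos 0: 'b' == 'b'
  Pos 1: 'o' != 'l' (stop)
LCP = "b" (length 1)


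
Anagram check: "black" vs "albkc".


Word 1: "black" → sorted: abckl
Word 2: "albkc" → sorted: abckl
Same letters? abckl == abckl
Anagram = Yes


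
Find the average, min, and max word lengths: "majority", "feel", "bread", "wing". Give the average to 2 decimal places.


Lengths: "majority"=8, "feel"=4, "bread"=5, "wing"=4
Sum = 21, Count = 4
Average = 21/4 = 5.25
= avg=5.25, min=4, max=8


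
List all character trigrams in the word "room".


Word: "room" (length 4)
Number of trigrams = 4 - 3 + 1 = 2
  Position 0: "roo"
  Position 1: "oom"
Trigrams = "roo", "oom"


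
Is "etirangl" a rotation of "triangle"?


Word: "triangle", Candidate: "etirangl"
Method: check if candidate is substring of word+word
"triangletriangle" contains "etirangl"? No
Is rotation = No


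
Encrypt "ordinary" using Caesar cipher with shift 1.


Word: "ordinary"
Shift: 1
Each letter → (letter + shift) mod 26:
  'o' (14) + 1 = 15 → 'p'
  'r' (17) + 1 = 18 → 's'
  'd' (3) + 1 = 4 → 'e'
  'i' (8) + 1 = 9 → 'j'
  'n' (13) + 1 = 14 → 'o'
  'a' (0) + 1 = 1 → 'b'
  'r' (17) + 1 = 18 → 's'
  'y' (24) + 1 = 25 → 'z'
Result = "psejobsz"


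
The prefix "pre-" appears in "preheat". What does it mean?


Prefix: pre-
Example: preheat = pre- + heat
Meaning = before


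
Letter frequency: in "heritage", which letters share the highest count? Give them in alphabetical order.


Word: "heritage"
Letter counts:
  'a': 1
  'e': 2
  'g': 1
  'h': 1
  'i': 1
  'r': 1
  't': 1
Maximum count = 2
Most frequent = 'e' (2 times each)


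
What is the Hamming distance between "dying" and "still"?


Comparing character by character (same length = 5):
  Pos 0: 'd' vs 's' !=
  Pos 1: 'y' vs 't' !=
  Pos 2: 'i' vs 'i' =
  Pos 3: 'n' vs 'l' !=
  Pos 4: 'g' vs 'l' !=
Hamming distance = 4


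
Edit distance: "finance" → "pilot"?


Word 1: "finance" (length 7)
Word 2: "pilot" (length 5)
One optimal edit sequence (insert/delete/substitute each cost 1):
  1. substitute 'f' -> 'p'  (+1)
  2. keep 'i'
  3. delete 'n'  (+1)
  4. delete 'a'  (+1)
  5. substitute 'n' -> 'l'  (+1)
  6. substitute 'c' -> 'o'  (+1)
  7. substitute 'e' -> 't'  (+1)
Total edit operations: 6
Edit distance = 6


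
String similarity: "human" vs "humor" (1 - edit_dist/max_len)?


Word 1: "human" (length 5)
Word 2: "humor" (length 5)
One optimal edit sequence:
  1. keep 'h'
  2. keep 'u'
  3. keep 'm'
  4. substitute 'a' -> 'o'  (+1)
  5. substitute 'n' -> 'r'  (+1)
Edit distance = 2
Max length = max(5, 5) = 5
Similarity = 1 - 2/5
= 0.6000
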